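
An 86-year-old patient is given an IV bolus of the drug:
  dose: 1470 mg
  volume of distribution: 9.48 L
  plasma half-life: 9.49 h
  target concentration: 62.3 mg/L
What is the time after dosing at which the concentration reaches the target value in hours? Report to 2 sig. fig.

12 h

C₀ = Dose / Vd = 1470 / 9.48 = 155.1 mg/L
k = ln2 / t½ = 0.693147 / 9.49 = 0.07304 h⁻¹
t = ln(C₀ / C) / k = ln(155.1 / 62.3) / 0.07304
  = ln(2.490) / 0.07304 = 0.9123 / 0.07304 = 12.49 h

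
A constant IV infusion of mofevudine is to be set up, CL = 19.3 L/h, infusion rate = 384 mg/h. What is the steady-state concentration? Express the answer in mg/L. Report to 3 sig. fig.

At steady state Css = R₀ / CL = 384 / 19.30 = 19.90 mg/L

19.9 mg/L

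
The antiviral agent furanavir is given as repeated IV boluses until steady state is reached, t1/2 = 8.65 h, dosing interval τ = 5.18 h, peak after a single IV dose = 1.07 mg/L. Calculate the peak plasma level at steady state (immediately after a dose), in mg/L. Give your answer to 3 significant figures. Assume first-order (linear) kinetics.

k = ln2 / t½ = 0.693147 / 8.65 = 0.08013 h⁻¹
e^(−kτ) = e^(−0.08013 × 5.18) = 0.6603
Accumulation ratio R = 1 / (1 − e^(−kτ)) = 1 / (1 − 0.6603) = 2.944
Steady-state peak = C₀ × R = 1.07 × 2.944 = 3.150 mg/L

3.15 mg/L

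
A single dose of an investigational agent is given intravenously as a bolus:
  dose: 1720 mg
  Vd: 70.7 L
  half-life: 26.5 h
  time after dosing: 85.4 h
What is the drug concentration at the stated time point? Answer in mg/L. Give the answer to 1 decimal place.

2.6 mg/L

C₀ = Dose / Vd = 1720 / 70.7 = 24.33 mg/L
k = ln2 / t½ = 0.693147 / 26.5 = 0.02616 h⁻¹
C = C₀ · e^(−k·t) = 24.33 × e^(−0.02616 × 85.4)
  = 24.33 × 0.1071 = 2.606 mg/L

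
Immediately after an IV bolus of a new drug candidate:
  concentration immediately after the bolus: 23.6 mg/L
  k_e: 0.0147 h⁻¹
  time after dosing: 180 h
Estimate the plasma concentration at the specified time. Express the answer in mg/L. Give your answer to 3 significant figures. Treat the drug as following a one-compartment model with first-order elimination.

1.67 mg/L

C = C₀ · e^(−k·t) = 23.60 × e^(−0.01470 × 180)
  = 23.60 × 0.07093 = 1.674 mg/L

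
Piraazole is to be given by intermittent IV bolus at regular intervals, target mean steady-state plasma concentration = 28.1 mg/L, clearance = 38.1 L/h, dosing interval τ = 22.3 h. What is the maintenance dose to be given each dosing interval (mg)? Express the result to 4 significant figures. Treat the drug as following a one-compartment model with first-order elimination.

At steady state, Dose/τ = Css × CL.
Dose = Css × CL × τ = 28.1 × 38.10 × 22.3 = 23870 mg

23870 mg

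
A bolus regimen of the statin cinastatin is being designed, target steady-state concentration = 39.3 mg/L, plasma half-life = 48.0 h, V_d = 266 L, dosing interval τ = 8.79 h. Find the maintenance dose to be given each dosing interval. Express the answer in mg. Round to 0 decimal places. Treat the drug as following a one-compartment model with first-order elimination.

1327 mg

k = ln2 / t½ = 0.693147 / 48.0 = 0.01444 h⁻¹
CL = k × Vd = 0.01444 × 266 = 3.841 L/h
At steady state, Dose/τ = Css × CL.
Dose = Css × CL × τ = 39.3 × 3.841 × 8.79 = 1327 mg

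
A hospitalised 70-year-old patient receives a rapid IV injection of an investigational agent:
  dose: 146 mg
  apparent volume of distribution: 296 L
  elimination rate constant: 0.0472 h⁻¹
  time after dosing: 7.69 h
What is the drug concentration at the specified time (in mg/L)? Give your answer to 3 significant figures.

0.343 mg/L

C₀ = Dose / Vd = 146.0 / 296 = 0.4932 mg/L
C = C₀ · e^(−k·t) = 0.4932 × e^(−0.04720 × 7.69)
  = 0.4932 × 0.6956 = 0.3431 mg/L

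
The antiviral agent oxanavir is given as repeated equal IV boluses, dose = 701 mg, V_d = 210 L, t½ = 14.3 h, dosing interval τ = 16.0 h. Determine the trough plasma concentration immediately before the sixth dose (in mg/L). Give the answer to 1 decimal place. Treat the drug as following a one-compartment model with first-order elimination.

2.8 mg/L

C₀ per dose = Dose / Vd = 701 / 210 = 3.338 mg/L
k = ln2 / t½ = 0.693147 / 14.3 = 0.04847 h⁻¹
Fraction remaining after one interval: r = e^(−kτ) = e^(−0.04847 × 16.0) = 0.4605
Before dose 6, 5 doses have been given (aged 1τ, 2τ, 3τ, 4τ, 5τ).
C_trough = C₀ × (r + r² + … + r^5) = C₀ × r(1−r^5)/(1−r)
        = 3.338 × 0.4605 × (1 − 0.02071) / (1 − 0.4605) = 2.790 mg/L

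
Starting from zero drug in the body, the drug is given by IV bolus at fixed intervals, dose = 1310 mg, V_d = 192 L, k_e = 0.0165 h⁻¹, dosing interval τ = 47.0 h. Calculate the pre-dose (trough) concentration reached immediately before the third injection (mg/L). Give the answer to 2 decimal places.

C₀ per dose = Dose / Vd = 1310 / 192 = 6.823 mg/L
Fraction remaining after one interval: r = e^(−kτ) = e^(−0.01650 × 47.0) = 0.4605
Before dose 3, 2 doses have been given (aged 1τ, 2τ).
C_trough = C₀ × (r + r²) = 6.823 × (0.4605 + 0.2121) = 4.589 mg/L

4.59 mg/L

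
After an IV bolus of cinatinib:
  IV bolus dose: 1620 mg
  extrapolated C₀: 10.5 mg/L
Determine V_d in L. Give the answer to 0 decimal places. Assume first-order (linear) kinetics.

154 L

Vd = Dose / C₀ = 1620 / 10.5 = 154.3 L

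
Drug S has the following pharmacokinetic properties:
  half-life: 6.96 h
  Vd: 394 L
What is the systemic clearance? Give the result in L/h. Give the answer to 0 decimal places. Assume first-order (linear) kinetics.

k = ln2 / t½ = 0.693147 / 6.96 = 0.09959 h⁻¹
CL = k × Vd = 0.09959 × 394 = 39.24 L/h

39 L/h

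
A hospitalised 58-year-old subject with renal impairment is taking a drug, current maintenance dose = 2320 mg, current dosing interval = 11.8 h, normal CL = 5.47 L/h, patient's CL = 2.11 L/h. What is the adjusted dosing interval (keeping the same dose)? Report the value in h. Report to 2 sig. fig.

31 h

To keep the same average steady-state level, dosing rate must scale with clearance.
CL ratio = 2.11 / 5.47 = 0.3857
New interval (same dose) = 11.8 / 0.3857 = 30.59 h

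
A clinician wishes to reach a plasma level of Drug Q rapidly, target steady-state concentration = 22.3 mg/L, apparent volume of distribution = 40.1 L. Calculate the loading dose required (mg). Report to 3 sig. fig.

LD = Css × Vd = 22.3 × 40.1 = 894.2 mg

894 mg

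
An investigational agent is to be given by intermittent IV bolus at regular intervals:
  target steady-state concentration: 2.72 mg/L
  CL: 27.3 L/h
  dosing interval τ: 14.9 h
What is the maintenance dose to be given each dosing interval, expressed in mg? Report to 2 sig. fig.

At steady state, Dose/τ = Css × CL.
Dose = Css × CL × τ = 2.72 × 27.30 × 14.9 = 1106 mg

1100 mg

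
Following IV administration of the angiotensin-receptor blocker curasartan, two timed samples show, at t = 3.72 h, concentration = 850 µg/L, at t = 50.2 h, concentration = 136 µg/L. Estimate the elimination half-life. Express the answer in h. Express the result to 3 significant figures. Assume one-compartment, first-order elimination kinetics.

k = ln(C₁/C₂) / (t₂ − t₁) = ln(850/136) / (50.2 − 3.72)
  = 1.833 / 46.48 = 0.03944 h⁻¹
t½ = ln2 / k = 0.693147 / 0.03944 = 17.57 h

17.6 h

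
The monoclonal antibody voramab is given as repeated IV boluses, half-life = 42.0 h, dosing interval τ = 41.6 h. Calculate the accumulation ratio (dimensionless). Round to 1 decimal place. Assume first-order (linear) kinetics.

k = ln2 / t½ = 0.693147 / 42.0 = 0.01650 h⁻¹
e^(−kτ) = e^(−0.01650 × 41.6) = 0.5034
Accumulation ratio R = 1 / (1 − e^(−kτ)) = 1 / (1 − 0.5034) = 2.014

2.0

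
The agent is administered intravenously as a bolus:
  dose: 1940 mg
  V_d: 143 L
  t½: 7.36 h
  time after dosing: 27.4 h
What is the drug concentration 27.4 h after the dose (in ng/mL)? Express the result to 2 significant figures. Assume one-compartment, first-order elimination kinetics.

C₀ = Dose / Vd = 1940 / 143 = 13.57 mg/L
k = ln2 / t½ = 0.693147 / 7.36 = 0.09418 h⁻¹
C = C₀ · e^(−k·t) = 13.57 × e^(−0.09418 × 27.4)
  = 13.57 × 0.07573 = 1.028 mg/L
Convert: 1.028 mg/L × 1000 = 1028 ng/mL

1000 ng/mL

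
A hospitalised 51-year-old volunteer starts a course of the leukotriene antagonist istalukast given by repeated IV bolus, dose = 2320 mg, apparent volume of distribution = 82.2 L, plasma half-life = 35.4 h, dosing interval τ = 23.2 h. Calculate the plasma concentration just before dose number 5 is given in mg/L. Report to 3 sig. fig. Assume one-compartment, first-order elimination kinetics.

C₀ per dose = Dose / Vd = 2320 / 82.2 = 28.22 mg/L
k = ln2 / t½ = 0.693147 / 35.4 = 0.01958 h⁻¹
Fraction remaining after one interval: r = e^(−kτ) = e^(−0.01958 × 23.2) = 0.6349
Before dose 5, 4 doses have been given (aged 1τ, 2τ, 3τ, 4τ).
C_trough = C₀ × (r + r² + … + r^4) = C₀ × r(1−r^4)/(1−r)
        = 28.22 × 0.6349 × (1 − 0.1625) / (1 − 0.6349) = 41.10 mg/L

41.1 mg/L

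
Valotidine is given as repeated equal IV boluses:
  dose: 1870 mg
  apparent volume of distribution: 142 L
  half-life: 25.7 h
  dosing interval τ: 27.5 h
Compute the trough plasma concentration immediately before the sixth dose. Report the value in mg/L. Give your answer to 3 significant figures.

C₀ per dose = Dose / Vd = 1870 / 142 = 13.17 mg/L
k = ln2 / t½ = 0.693147 / 25.7 = 0.02697 h⁻¹
Fraction remaining after one interval: r = e^(−kτ) = e^(−0.02697 × 27.5) = 0.4763
Before dose 6, 5 doses have been given (aged 1τ, 2τ, 3τ, 4τ, 5τ).
C_trough = C₀ × (r + r² + … + r^5) = C₀ × r(1−r^5)/(1−r)
        = 13.17 × 0.4763 × (1 − 0.02451) / (1 − 0.4763) = 11.68 mg/L

11.7 mg/L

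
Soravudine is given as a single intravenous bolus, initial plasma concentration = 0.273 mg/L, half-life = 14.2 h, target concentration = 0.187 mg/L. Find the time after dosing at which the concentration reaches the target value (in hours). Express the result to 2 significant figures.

7.8 h

k = ln2 / t½ = 0.693147 / 14.2 = 0.04881 h⁻¹
t = ln(C₀ / C) / k = ln(0.2730 / 0.187) / 0.04881
  = ln(1.460) / 0.04881 = 0.3784 / 0.04881 = 7.753 h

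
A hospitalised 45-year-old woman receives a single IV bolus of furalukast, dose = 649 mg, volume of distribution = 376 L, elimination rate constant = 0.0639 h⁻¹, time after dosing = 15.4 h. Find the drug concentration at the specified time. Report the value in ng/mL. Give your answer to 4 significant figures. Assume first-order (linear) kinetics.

C₀ = Dose / Vd = 649.0 / 376 = 1.726 mg/L
C = C₀ · e^(−k·t) = 1.726 × e^(−0.06390 × 15.4)
  = 1.726 × 0.3738 = 0.6452 mg/L
Convert: 0.6452 mg/L × 1000 = 645.2 ng/mL

645.2 ng/mL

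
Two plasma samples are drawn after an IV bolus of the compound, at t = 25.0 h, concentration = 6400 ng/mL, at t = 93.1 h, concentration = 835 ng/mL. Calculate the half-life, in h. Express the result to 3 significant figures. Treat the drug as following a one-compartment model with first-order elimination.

k = ln(C₁/C₂) / (t₂ − t₁) = ln(6400/835) / (93.1 − 25.0)
  = 2.037 / 68.10 = 0.02991 h⁻¹
t½ = ln2 / k = 0.693147 / 0.02991 = 23.17 h

23.2 h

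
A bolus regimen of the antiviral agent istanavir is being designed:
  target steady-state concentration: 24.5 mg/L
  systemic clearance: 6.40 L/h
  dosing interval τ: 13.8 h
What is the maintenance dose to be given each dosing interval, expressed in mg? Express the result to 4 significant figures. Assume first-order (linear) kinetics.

2164 mg

At steady state, Dose/τ = Css × CL.
Dose = Css × CL × τ = 24.5 × 6.400 × 13.8 = 2164 mg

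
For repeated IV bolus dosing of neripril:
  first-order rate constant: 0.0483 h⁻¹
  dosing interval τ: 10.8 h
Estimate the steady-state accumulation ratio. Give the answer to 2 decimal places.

e^(−kτ) = e^(−0.04830 × 10.8) = 0.5935
Accumulation ratio R = 1 / (1 − e^(−kτ)) = 1 / (1 − 0.5935) = 2.460

2.46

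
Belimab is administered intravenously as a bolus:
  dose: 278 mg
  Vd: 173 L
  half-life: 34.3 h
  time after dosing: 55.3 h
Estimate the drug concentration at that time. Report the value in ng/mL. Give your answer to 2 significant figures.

530 ng/mL

C₀ = Dose / Vd = 278.0 / 173 = 1.607 mg/L
k = ln2 / t½ = 0.693147 / 34.3 = 0.02021 h⁻¹
C = C₀ · e^(−k·t) = 1.607 × e^(−0.02021 × 55.3)
  = 1.607 × 0.3271 = 0.5256 mg/L
Convert: 0.5256 mg/L × 1000 = 525.6 ng/mL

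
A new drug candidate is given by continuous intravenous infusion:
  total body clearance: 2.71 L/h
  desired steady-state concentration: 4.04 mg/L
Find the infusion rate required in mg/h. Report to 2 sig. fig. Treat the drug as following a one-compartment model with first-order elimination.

11 mg/h

At steady state, infusion rate R₀ = Css × CL = 4.04 × 2.710 = 10.95 mg/h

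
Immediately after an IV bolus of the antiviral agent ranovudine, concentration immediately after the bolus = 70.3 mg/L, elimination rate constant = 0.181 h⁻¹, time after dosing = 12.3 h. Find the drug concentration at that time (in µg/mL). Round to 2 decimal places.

C = C₀ · e^(−k·t) = 70.30 × e^(−0.1810 × 12.3)
  = 70.30 × 0.1079 = 7.585 mg/L
(7.585 mg/L = 7.585 µg/mL)

7.59 µg/mL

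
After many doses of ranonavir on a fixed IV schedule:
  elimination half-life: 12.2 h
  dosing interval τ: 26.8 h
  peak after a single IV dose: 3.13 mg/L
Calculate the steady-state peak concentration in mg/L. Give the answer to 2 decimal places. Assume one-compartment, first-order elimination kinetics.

4.00 mg/L

k = ln2 / t½ = 0.693147 / 12.2 = 0.05682 h⁻¹
e^(−kτ) = e^(−0.05682 × 26.8) = 0.2181
Accumulation ratio R = 1 / (1 − e^(−kτ)) = 1 / (1 − 0.2181) = 1.279
Steady-state peak = C₀ × R = 3.13 × 1.279 = 4.003 mg/L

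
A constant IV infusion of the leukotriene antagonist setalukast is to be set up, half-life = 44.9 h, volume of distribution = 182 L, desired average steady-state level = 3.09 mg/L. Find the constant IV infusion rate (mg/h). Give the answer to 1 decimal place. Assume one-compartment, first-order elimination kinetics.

k = ln2 / t½ = 0.693147 / 44.9 = 0.01544 h⁻¹
CL = k × Vd = 0.01544 × 182 = 2.810 L/h
At steady state, infusion rate R₀ = Css × CL = 3.09 × 2.810 = 8.683 mg/h

8.7 mg/h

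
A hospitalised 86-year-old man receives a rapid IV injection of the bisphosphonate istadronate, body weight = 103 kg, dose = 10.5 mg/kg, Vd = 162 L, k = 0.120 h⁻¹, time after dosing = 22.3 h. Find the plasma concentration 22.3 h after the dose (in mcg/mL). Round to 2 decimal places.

0.46 mcg/mL

Total dose = 10.5 × 103 = 1082 mg
C₀ = Dose / Vd = 1082 / 162 = 6.679 mg/L
C = C₀ · e^(−k·t) = 6.679 × e^(−0.1200 × 22.3)
  = 6.679 × 0.06884 = 0.4598 mg/L
(0.4598 mg/L = 0.4598 mcg/mL)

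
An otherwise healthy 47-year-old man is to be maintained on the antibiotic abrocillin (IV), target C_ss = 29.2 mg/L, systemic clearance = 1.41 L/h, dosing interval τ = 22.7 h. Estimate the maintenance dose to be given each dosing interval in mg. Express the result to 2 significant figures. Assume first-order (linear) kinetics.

At steady state, Dose/τ = Css × CL.
Dose = Css × CL × τ = 29.2 × 1.410 × 22.7 = 934.6 mg

930 mg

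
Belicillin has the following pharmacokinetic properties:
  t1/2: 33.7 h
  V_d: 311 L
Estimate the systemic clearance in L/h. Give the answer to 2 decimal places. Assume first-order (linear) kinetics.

6.40 L/h

k = ln2 / t½ = 0.693147 / 33.7 = 0.02057 h⁻¹
CL = k × Vd = 0.02057 × 311 = 6.397 L/h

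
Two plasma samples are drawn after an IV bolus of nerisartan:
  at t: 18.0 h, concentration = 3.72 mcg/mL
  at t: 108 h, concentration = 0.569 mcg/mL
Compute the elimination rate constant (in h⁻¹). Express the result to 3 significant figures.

k = ln(C₁/C₂) / (t₂ − t₁) = ln(3.72/0.569) / (108 − 18.0)
  = 1.878 / 90.00 = 0.02087 h⁻¹

0.0209 h⁻¹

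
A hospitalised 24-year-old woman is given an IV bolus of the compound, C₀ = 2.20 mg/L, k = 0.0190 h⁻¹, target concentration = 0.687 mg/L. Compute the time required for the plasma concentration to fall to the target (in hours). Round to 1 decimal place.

61.3 h

t = ln(C₀ / C) / k = ln(2.200 / 0.687) / 0.01900
  = ln(3.202) / 0.01900 = 1.164 / 0.01900 = 61.26 h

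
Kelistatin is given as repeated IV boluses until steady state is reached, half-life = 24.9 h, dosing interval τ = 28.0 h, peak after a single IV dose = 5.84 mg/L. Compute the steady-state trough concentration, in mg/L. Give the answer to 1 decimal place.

4.9 mg/L

k = ln2 / t½ = 0.693147 / 24.9 = 0.02784 h⁻¹
e^(−kτ) = e^(−0.02784 × 28.0) = 0.4586
Accumulation ratio R = 1 / (1 − e^(−kτ)) = 1 / (1 − 0.4586) = 1.847
Steady-state trough = C₀ × R × e^(−kτ) = 5.84 × 1.847 × 0.4586 = 4.947 mg/L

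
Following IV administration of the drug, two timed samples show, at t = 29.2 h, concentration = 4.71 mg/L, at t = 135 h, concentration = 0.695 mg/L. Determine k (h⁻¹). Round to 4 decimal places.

0.0181 h⁻¹

k = ln(C₁/C₂) / (t₂ − t₁) = ln(4.71/0.695) / (135 − 29.2)
  = 1.914 / 105.8 = 0.01809 h⁻¹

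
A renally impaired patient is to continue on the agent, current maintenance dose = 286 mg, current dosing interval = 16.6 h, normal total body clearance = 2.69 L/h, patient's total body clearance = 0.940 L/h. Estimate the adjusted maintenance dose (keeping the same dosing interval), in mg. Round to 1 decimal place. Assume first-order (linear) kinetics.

99.9 mg

To keep the same average steady-state level, dosing rate must scale with clearance.
CL ratio = 0.940 / 2.69 = 0.3494
New dose (same interval) = 286 × 0.3494 = 99.93 mg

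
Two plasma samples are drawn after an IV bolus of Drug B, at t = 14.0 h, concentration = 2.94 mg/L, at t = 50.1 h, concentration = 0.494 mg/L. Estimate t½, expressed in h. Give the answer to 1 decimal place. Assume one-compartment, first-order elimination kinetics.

k = ln(C₁/C₂) / (t₂ − t₁) = ln(2.94/0.494) / (50.1 − 14.0)
  = 1.784 / 36.10 = 0.04942 h⁻¹
t½ = ln2 / k = 0.693147 / 0.04942 = 14.03 h

14.0 h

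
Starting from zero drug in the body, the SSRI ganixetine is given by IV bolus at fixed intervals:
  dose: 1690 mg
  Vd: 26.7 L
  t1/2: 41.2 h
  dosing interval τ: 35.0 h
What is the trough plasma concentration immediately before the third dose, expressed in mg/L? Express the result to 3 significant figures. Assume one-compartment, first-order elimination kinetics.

C₀ per dose = Dose / Vd = 1690 / 26.7 = 63.30 mg/L
k = ln2 / t½ = 0.693147 / 41.2 = 0.01682 h⁻¹
Fraction remaining after one interval: r = e^(−kτ) = e^(−0.01682 × 35.0) = 0.5550
Before dose 3, 2 doses have been given (aged 1τ, 2τ).
C_trough = C₀ × (r + r²) = 63.30 × (0.5550 + 0.3080) = 54.63 mg/L

54.6 mg/L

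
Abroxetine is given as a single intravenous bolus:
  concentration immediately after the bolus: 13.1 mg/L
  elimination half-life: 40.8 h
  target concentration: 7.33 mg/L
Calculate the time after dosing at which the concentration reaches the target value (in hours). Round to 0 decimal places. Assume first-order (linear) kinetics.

34 h

k = ln2 / t½ = 0.693147 / 40.8 = 0.01699 h⁻¹
t = ln(C₀ / C) / k = ln(13.10 / 7.33) / 0.01699
  = ln(1.787) / 0.01699 = 0.5805 / 0.01699 = 34.17 h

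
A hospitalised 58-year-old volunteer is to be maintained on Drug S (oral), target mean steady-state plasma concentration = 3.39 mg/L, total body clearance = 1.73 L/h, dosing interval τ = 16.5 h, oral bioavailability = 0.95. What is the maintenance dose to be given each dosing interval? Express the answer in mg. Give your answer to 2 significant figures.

At steady state, F × (Dose/τ) = Css × CL.
Dose = Css × CL × τ / F = 3.39 × 1.730 × 16.5 / 0.95 = 101.9 mg

100 mg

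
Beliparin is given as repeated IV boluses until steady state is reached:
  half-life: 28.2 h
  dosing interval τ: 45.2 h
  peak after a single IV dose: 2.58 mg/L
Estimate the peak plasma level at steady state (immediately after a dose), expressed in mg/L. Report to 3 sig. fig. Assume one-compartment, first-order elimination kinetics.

k = ln2 / t½ = 0.693147 / 28.2 = 0.02458 h⁻¹
e^(−kτ) = e^(−0.02458 × 45.2) = 0.3292
Accumulation ratio R = 1 / (1 − e^(−kτ)) = 1 / (1 − 0.3292) = 1.491
Steady-state peak = C₀ × R = 2.58 × 1.491 = 3.847 mg/L

3.85 mg/L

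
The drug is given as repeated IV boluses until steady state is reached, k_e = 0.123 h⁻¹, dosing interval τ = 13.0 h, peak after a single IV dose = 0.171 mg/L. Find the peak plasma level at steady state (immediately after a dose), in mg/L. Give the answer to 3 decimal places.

e^(−kτ) = e^(−0.1230 × 13.0) = 0.2021
Accumulation ratio R = 1 / (1 − e^(−kτ)) = 1 / (1 − 0.2021) = 1.253
Steady-state peak = C₀ × R = 0.171 × 1.253 = 0.2143 mg/L

0.214 mg/L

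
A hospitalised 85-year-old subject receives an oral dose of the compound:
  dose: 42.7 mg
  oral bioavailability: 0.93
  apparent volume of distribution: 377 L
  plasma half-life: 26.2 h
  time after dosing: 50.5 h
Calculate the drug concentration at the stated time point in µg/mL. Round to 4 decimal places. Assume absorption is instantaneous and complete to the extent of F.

Amount reaching circulation = F × Dose = 0.93 × 42.70 = 39.71 mg
C₀ = F·Dose / Vd = 39.71 / 377 = 0.1053 mg/L
k = ln2 / t½ = 0.693147 / 26.2 = 0.02646 h⁻¹
C = C₀ · e^(−k·t) = 0.1053 × e^(−0.02646 × 50.5)
  = 0.1053 × 0.2628 = 0.02767 mg/L
(0.02767 mg/L = 0.02767 µg/mL)

0.0277 µg/mL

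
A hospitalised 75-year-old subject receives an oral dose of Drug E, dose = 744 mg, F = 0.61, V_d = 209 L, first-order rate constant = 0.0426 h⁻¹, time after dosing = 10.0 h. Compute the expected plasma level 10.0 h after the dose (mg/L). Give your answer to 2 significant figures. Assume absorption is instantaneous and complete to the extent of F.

1.4 mg/L

Amount reaching circulation = F × Dose = 0.61 × 744.0 = 453.8 mg
C₀ = F·Dose / Vd = 453.8 / 209 = 2.171 mg/L
C = C₀ · e^(−k·t) = 2.171 × e^(−0.04260 × 10.0)
  = 2.171 × 0.6531 = 1.418 mg/L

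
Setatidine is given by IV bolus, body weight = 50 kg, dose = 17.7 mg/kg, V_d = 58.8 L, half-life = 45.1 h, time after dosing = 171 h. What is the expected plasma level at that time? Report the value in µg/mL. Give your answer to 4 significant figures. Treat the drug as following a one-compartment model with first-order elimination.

1.087 µg/mL

Total dose = 17.7 × 50 = 885.0 mg
C₀ = Dose / Vd = 885.0 / 58.8 = 15.05 mg/L
k = ln2 / t½ = 0.693147 / 45.1 = 0.01537 h⁻¹
C = C₀ · e^(−k·t) = 15.05 × e^(−0.01537 × 171)
  = 15.05 × 0.07220 = 1.087 mg/L
(1.087 mg/L = 1.087 µg/mL)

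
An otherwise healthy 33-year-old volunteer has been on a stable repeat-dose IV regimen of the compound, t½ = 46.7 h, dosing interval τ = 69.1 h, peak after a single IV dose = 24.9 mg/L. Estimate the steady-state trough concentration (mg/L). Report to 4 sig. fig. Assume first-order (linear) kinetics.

13.92 mg/L

k = ln2 / t½ = 0.693147 / 46.7 = 0.01484 h⁻¹
e^(−kτ) = e^(−0.01484 × 69.1) = 0.3586
Accumulation ratio R = 1 / (1 − e^(−kτ)) = 1 / (1 − 0.3586) = 1.559
Steady-state trough = C₀ × R × e^(−kτ) = 24.9 × 1.559 × 0.3586 = 13.92 mg/L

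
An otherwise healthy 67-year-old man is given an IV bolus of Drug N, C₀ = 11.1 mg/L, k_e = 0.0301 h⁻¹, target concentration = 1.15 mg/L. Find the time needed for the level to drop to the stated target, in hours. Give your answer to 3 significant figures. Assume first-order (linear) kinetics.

75.3 h

t = ln(C₀ / C) / k = ln(11.10 / 1.15) / 0.03010
  = ln(9.652) / 0.03010 = 2.267 / 0.03010 = 75.32 h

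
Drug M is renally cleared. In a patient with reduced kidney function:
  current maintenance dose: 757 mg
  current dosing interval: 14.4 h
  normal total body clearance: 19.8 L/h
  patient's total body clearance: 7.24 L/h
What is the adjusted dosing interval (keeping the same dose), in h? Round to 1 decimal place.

39.4 h

To keep the same average steady-state level, dosing rate must scale with clearance.
CL ratio = 7.24 / 19.8 = 0.3657
New interval (same dose) = 14.4 / 0.3657 = 39.38 h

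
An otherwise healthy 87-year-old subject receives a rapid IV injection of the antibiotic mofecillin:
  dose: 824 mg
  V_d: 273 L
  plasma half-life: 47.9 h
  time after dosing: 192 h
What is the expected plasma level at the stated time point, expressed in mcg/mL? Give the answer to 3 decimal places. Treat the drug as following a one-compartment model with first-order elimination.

0.188 mcg/mL

C₀ = Dose / Vd = 824.0 / 273 = 3.018 mg/L
k = ln2 / t½ = 0.693147 / 47.9 = 0.01447 h⁻¹
C = C₀ · e^(−k·t) = 3.018 × e^(−0.01447 × 192)
  = 3.018 × 0.06215 = 0.1876 mg/L
(0.1876 mg/L = 0.1876 mcg/mL)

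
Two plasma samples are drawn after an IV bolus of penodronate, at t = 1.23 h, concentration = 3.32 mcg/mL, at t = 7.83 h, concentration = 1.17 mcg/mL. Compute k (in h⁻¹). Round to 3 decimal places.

0.158 h⁻¹

k = ln(C₁/C₂) / (t₂ − t₁) = ln(3.32/1.17) / (7.83 − 1.23)
  = 1.043 / 6.600 = 0.1580 h⁻¹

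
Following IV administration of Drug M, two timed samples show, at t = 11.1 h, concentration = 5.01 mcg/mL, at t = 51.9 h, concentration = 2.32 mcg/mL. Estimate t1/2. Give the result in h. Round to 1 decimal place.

36.7 h

k = ln(C₁/C₂) / (t₂ − t₁) = ln(5.01/2.32) / (51.9 − 11.1)
  = 0.7699 / 40.80 = 0.01887 h⁻¹
t½ = ln2 / k = 0.693147 / 0.01887 = 36.73 h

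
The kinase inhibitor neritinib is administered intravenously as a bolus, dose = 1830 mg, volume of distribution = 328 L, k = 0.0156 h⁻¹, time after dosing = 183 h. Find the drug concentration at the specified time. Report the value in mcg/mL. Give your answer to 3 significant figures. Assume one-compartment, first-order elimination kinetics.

C₀ = Dose / Vd = 1830 / 328 = 5.579 mg/L
C = C₀ · e^(−k·t) = 5.579 × e^(−0.01560 × 183)
  = 5.579 × 0.05757 = 0.3212 mg/L
(0.3212 mg/L = 0.3212 mcg/mL)

0.321 mcg/mL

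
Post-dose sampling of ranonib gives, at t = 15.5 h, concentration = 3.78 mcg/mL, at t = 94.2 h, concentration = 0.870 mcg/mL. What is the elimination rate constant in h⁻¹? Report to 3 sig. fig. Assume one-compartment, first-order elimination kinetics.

0.0187 h⁻¹

k = ln(C₁/C₂) / (t₂ − t₁) = ln(3.78/0.870) / (94.2 − 15.5)
  = 1.469 / 78.70 = 0.01867 h⁻¹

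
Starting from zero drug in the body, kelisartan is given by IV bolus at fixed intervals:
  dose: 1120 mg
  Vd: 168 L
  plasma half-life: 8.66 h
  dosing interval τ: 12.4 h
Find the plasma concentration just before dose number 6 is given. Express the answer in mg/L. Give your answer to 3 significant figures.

C₀ per dose = Dose / Vd = 1120 / 168 = 6.667 mg/L
k = ln2 / t½ = 0.693147 / 8.66 = 0.08004 h⁻¹
Fraction remaining after one interval: r = e^(−kτ) = e^(−0.08004 × 12.4) = 0.3707
Before dose 6, 5 doses have been given (aged 1τ, 2τ, 3τ, 4τ, 5τ).
C_trough = C₀ × (r + r² + … + r^5) = C₀ × r(1−r^5)/(1−r)
        = 6.667 × 0.3707 × (1 − 0.007000) / (1 − 0.3707) = 3.900 mg/L

3.90 mg/L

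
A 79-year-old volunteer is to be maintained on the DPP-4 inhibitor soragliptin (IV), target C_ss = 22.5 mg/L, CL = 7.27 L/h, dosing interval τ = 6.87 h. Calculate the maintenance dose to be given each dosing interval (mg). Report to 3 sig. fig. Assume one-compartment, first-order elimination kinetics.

At steady state, Dose/τ = Css × CL.
Dose = Css × CL × τ = 22.5 × 7.270 × 6.87 = 1124 mg

1120 mg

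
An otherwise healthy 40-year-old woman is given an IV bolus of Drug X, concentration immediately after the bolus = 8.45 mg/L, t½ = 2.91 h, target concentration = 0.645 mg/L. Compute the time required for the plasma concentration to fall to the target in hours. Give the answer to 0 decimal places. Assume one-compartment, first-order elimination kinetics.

11 h

k = ln2 / t½ = 0.693147 / 2.91 = 0.2382 h⁻¹
t = ln(C₀ / C) / k = ln(8.450 / 0.645) / 0.2382
  = ln(13.10) / 0.2382 = 2.573 / 0.2382 = 10.80 h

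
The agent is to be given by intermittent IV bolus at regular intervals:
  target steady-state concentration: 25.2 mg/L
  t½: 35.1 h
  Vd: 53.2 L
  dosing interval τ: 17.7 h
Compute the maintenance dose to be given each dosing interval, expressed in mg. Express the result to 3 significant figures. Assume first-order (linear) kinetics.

469 mg

k = ln2 / t½ = 0.693147 / 35.1 = 0.01975 h⁻¹
CL = k × Vd = 0.01975 × 53.2 = 1.051 L/h
At steady state, Dose/τ = Css × CL.
Dose = Css × CL × τ = 25.2 × 1.051 × 17.7 = 468.8 mg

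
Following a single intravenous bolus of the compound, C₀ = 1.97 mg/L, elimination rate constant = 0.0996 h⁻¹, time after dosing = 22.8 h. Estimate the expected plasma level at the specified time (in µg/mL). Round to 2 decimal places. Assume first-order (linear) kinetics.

C = C₀ · e^(−k·t) = 1.970 × e^(−0.09960 × 22.8)
  = 1.970 × 0.1032 = 0.2033 mg/L
(0.2033 mg/L = 0.2033 µg/mL)

0.20 µg/mL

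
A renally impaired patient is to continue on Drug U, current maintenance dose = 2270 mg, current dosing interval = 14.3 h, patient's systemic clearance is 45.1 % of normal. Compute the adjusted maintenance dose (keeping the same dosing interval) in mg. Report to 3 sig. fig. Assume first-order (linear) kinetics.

To keep the same average steady-state level, dosing rate must scale with clearance.
CL ratio = 45.1 / 100 = 0.4510
New dose (same interval) = 2270 × 0.4510 = 1024 mg

1020 mg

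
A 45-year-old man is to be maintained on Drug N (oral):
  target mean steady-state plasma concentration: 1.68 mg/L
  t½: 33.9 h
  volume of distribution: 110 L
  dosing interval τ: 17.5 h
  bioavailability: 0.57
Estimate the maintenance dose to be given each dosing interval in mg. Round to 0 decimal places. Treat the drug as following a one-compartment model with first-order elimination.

116 mg

k = ln2 / t½ = 0.693147 / 33.9 = 0.02045 h⁻¹
CL = k × Vd = 0.02045 × 110 = 2.250 L/h
At steady state, F × (Dose/τ) = Css × CL.
Dose = Css × CL × τ / F = 1.68 × 2.250 × 17.5 / 0.57 = 116.1 mg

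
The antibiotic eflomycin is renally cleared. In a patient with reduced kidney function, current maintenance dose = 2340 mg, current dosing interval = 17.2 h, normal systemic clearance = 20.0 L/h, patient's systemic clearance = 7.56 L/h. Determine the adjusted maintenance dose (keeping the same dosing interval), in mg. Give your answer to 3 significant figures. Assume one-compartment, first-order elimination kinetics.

To keep the same average steady-state level, dosing rate must scale with clearance.
CL ratio = 7.56 / 20.0 = 0.3780
New dose (same interval) = 2340 × 0.3780 = 884.5 mg

885 mg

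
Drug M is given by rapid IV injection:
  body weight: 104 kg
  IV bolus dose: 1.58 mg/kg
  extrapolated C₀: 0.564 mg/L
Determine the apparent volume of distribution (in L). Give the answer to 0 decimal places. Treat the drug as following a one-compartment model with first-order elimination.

Dose = 1.58 × 104 = 164.3 mg
Vd = Dose / C₀ = 164.3 / 0.564 = 291.3 L

291 L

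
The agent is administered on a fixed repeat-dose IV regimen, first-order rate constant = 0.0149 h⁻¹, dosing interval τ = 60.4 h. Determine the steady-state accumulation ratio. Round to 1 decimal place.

e^(−kτ) = e^(−0.01490 × 60.4) = 0.4066
Accumulation ratio R = 1 / (1 − e^(−kτ)) = 1 / (1 − 0.4066) = 1.685

1.7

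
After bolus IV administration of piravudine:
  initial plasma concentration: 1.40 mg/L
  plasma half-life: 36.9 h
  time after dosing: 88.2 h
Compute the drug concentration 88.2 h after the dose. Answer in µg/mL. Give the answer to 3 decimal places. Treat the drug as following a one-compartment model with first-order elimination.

k = ln2 / t½ = 0.693147 / 36.9 = 0.01878 h⁻¹
C = C₀ · e^(−k·t) = 1.400 × e^(−0.01878 × 88.2)
  = 1.400 × 0.1908 = 0.2671 mg/L
(0.2671 mg/L = 0.2671 µg/mL)

0.267 µg/mL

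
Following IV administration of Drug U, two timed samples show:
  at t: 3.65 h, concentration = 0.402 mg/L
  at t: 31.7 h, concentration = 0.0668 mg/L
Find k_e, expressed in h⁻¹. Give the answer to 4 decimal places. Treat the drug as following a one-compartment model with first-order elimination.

0.0640 h⁻¹

k = ln(C₁/C₂) / (t₂ − t₁) = ln(0.402/0.0668) / (31.7 − 3.65)
  = 1.795 / 28.05 = 0.06399 h⁻¹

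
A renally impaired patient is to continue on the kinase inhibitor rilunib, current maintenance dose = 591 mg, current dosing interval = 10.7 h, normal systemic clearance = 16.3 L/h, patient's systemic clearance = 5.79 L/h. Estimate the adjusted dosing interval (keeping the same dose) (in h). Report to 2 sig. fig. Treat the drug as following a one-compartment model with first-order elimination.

To keep the same average steady-state level, dosing rate must scale with clearance.
CL ratio = 5.79 / 16.3 = 0.3552
New interval (same dose) = 10.7 / 0.3552 = 30.12 h

30 h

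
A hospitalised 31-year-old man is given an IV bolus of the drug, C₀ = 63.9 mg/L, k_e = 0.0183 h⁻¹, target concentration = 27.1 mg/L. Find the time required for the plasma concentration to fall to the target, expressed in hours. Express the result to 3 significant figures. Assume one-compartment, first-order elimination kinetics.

t = ln(C₀ / C) / k = ln(63.90 / 27.1) / 0.01830
  = ln(2.358) / 0.01830 = 0.8578 / 0.01830 = 46.87 h

46.9 h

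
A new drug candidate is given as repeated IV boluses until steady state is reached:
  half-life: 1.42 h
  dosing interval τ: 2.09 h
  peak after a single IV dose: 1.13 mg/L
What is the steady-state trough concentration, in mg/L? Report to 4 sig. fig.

0.6371 mg/L

k = ln2 / t½ = 0.693147 / 1.42 = 0.4881 h⁻¹
e^(−kτ) = e^(−0.4881 × 2.09) = 0.3605
Accumulation ratio R = 1 / (1 − e^(−kτ)) = 1 / (1 − 0.3605) = 1.564
Steady-state trough = C₀ × R × e^(−kτ) = 1.13 × 1.564 × 0.3605 = 0.6371 mg/L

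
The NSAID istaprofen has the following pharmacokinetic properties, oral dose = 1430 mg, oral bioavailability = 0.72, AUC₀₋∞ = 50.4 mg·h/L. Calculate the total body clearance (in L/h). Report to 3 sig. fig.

20.4 L/h

CL = F·Dose / AUC = 0.72 × 1430 / 50.4 = 20.43 L/h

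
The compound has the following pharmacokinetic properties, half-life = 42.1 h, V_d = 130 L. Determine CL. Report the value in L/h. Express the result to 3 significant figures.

k = ln2 / t½ = 0.693147 / 42.1 = 0.01646 h⁻¹
CL = k × Vd = 0.01646 × 130 = 2.140 L/h

2.14 L/h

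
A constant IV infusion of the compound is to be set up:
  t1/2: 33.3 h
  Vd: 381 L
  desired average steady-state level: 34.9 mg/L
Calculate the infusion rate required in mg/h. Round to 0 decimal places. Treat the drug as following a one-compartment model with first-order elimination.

k = ln2 / t½ = 0.693147 / 33.3 = 0.02082 h⁻¹
CL = k × Vd = 0.02082 × 381 = 7.932 L/h
At steady state, infusion rate R₀ = Css × CL = 34.9 × 7.932 = 276.8 mg/h

277 mg/h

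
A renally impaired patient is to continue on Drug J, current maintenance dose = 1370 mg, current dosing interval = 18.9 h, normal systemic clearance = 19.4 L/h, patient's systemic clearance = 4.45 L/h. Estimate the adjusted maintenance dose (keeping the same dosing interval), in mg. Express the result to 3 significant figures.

314 mg

To keep the same average steady-state level, dosing rate must scale with clearance.
CL ratio = 4.45 / 19.4 = 0.2294
New dose (same interval) = 1370 × 0.2294 = 314.3 mg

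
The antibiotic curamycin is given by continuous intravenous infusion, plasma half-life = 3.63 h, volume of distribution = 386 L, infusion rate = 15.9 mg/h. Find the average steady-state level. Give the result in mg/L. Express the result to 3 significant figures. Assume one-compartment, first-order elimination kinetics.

0.216 mg/L

k = ln2 / t½ = 0.693147 / 3.63 = 0.1909 h⁻¹
CL = k × Vd = 0.1909 × 386 = 73.69 L/h
At steady state Css = R₀ / CL = 15.9 / 73.69 = 0.2158 mg/L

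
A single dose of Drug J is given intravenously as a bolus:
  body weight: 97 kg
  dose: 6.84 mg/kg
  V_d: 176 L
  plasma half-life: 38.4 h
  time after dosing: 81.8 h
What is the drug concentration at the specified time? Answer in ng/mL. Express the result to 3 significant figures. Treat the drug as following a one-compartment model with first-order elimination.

Total dose = 6.84 × 97 = 663.5 mg
C₀ = Dose / Vd = 663.5 / 176 = 3.770 mg/L
k = ln2 / t½ = 0.693147 / 38.4 = 0.01805 h⁻¹
C = C₀ · e^(−k·t) = 3.770 × e^(−0.01805 × 81.8)
  = 3.770 × 0.2284 = 0.8611 mg/L
Convert: 0.8611 mg/L × 1000 = 861.1 ng/mL

861 ng/mL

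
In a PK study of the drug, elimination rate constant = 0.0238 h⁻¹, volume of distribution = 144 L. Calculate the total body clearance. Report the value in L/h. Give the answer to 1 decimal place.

3.4 L/h

CL = k × Vd = 0.0238 × 144 = 3.427 L/h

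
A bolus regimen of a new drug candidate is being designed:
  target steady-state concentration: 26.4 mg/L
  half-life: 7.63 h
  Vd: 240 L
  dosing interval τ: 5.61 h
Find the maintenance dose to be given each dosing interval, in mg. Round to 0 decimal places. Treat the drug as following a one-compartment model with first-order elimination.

k = ln2 / t½ = 0.693147 / 7.63 = 0.09084 h⁻¹
CL = k × Vd = 0.09084 × 240 = 21.80 L/h
At steady state, Dose/τ = Css × CL.
Dose = Css × CL × τ = 26.4 × 21.80 × 5.61 = 3229 mg

3229 mg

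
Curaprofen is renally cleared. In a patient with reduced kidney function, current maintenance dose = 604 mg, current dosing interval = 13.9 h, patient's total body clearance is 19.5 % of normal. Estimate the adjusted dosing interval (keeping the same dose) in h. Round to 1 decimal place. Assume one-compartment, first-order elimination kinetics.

To keep the same average steady-state level, dosing rate must scale with clearance.
CL ratio = 19.5 / 100 = 0.1950
New interval (same dose) = 13.9 / 0.1950 = 71.28 h

71.3 h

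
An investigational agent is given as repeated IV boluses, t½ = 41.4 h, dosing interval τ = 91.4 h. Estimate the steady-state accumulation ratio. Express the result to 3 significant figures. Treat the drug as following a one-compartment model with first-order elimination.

1.28

k = ln2 / t½ = 0.693147 / 41.4 = 0.01674 h⁻¹
e^(−kτ) = e^(−0.01674 × 91.4) = 0.2165
Accumulation ratio R = 1 / (1 − e^(−kτ)) = 1 / (1 − 0.2165) = 1.276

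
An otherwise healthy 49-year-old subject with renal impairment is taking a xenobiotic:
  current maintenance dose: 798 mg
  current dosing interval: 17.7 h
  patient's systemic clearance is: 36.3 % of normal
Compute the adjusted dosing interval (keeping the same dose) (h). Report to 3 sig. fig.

48.8 h

To keep the same average steady-state level, dosing rate must scale with clearance.
CL ratio = 36.3 / 100 = 0.3630
New interval (same dose) = 17.7 / 0.3630 = 48.76 h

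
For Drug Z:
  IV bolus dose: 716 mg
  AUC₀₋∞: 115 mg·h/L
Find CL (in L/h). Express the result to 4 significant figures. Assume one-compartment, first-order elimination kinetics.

6.226 L/h

CL = Dose / AUC = 716 / 115 = 6.226 L/h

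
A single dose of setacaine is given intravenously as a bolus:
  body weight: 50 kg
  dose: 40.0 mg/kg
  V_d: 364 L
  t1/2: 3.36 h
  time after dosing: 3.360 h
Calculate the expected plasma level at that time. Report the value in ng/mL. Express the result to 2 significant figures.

Total dose = 40.0 × 50 = 2000 mg
C₀ = Dose / Vd = 2000 / 364 = 5.495 mg/L
k = ln2 / t½ = 0.693147 / 3.36 = 0.2063 h⁻¹
t / t½ = 3.360 / 3.36 = 1 half-lives
C = C₀ × (1/2)^1 = 5.495 × 0.5000 = 2.748 mg/L
Convert: 2.748 mg/L × 1000 = 2748 ng/mL

2700 ng/mL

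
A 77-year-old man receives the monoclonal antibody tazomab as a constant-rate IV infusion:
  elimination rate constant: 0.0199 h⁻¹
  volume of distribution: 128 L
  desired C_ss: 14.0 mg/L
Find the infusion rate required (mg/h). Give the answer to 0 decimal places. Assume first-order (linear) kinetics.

36 mg/h

CL = k × Vd = 0.01990 × 128 = 2.547 L/h
At steady state, infusion rate R₀ = Css × CL = 14.0 × 2.547 = 35.66 mg/h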